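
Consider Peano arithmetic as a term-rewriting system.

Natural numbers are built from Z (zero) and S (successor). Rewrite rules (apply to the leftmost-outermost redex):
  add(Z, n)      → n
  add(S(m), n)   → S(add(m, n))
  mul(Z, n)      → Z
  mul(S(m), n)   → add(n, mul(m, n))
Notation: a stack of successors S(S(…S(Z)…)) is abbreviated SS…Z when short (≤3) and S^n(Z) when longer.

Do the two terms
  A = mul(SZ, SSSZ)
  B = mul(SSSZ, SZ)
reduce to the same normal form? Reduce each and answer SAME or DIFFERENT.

Term A:
  start: mul(SZ, SSSZ)
  [1] add(SSSZ, mul(Z, SSSZ))
  [2] S(add(SSZ, mul(Z, SSSZ)))
  [3] S(S(add(SZ, mul(Z, SSSZ))))
  [4] S(S(S(add(Z, mul(Z, SSSZ)))))
  [5] S(S(S(mul(Z, SSSZ))))
  [6] SSSZ

Term B:
  start: mul(SSSZ, SZ)
  [1] add(SZ, mul(SSZ, SZ))
  [2] S(add(Z, mul(SSZ, SZ)))
  [3] S(mul(SSZ, SZ))
  [4] S(add(SZ, mul(SZ, SZ)))
  [5] S(S(add(Z, mul(SZ, SZ))))
  [6] S(S(mul(SZ, SZ)))
  [7] S(S(add(SZ, mul(Z, SZ))))
  [8] S(S(S(add(Z, mul(Z, SZ)))))
  [9] S(S(S(mul(Z, SZ))))
  [10] SSSZ

Answer: SAME — A ⇓ SSSZ, B ⇓ SSSZ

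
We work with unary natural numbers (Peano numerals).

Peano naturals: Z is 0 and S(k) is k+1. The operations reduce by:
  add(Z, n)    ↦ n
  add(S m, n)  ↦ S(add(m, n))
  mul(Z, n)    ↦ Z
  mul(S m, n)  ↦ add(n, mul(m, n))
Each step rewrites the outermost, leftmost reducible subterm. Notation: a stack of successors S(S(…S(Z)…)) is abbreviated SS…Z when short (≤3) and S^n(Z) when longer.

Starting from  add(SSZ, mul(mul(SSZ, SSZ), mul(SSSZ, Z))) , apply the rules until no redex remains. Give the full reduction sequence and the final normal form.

  start: add(SSZ, mul(mul(SSZ, SSZ), mul(SSSZ, Z)))
  step 1: S(add(SZ, mul(mul(SSZ, SSZ), mul(SSSZ, Z))))
  step 2: S(S(add(Z, mul(mul(SSZ, SSZ), mul(SSSZ, Z)))))
  step 3: S(S(mul(mul(SSZ, SSZ), mul(SSSZ, Z))))
  step 4: S(S(mul(add(SSZ, mul(SZ, SSZ)), mul(SSSZ, Z))))
  step 5: S(S(mul(S(add(SZ, mul(SZ, SSZ))), mul(SSSZ, Z))))
  step 6: S(S(add(mul(SSSZ, Z), mul(add(SZ, mul(SZ, SSZ)), mul(SSSZ, Z)))))
  step 7: S(S(add(add(Z, mul(SSZ, Z)), mul(add(SZ, mul(SZ, SSZ)), mul(SSSZ, Z)))))
  step 8: S(S(add(mul(SSZ, Z), mul(add(SZ, mul(SZ, SSZ)), mul(SSSZ, Z)))))
  step 9: S(S(add(add(Z, mul(SZ, Z)), mul(add(SZ, mul(SZ, SSZ)), mul(SSSZ, Z)))))
  step 10: S(S(add(mul(SZ, Z), mul(add(SZ, mul(SZ, SSZ)), mul(SSSZ, Z)))))
  step 11: S(S(add(add(Z, mul(Z, Z)), mul(add(SZ, mul(SZ, SSZ)), mul(SSSZ, Z)))))
  step 12: S(S(add(mul(Z, Z), mul(add(SZ, mul(SZ, SSZ)), mul(SSSZ, Z)))))
  step 13: S(S(add(Z, mul(add(SZ, mul(SZ, SSZ)), mul(SSSZ, Z)))))
  step 14: S(S(mul(add(SZ, mul(SZ, SSZ)), mul(SSSZ, Z))))
  step 15: S(S(mul(S(add(Z, mul(SZ, SSZ))), mul(SSSZ, Z))))
  step 16: S(S(add(mul(SSSZ, Z), mul(add(Z, mul(SZ, SSZ)), mul(SSSZ, Z)))))
  step 17: S(S(add(add(Z, mul(SSZ, Z)), mul(add(Z, mul(SZ, SSZ)), mul(SSSZ, Z)))))
  step 18: S(S(add(mul(SSZ, Z), mul(add(Z, mul(SZ, SSZ)), mul(SSSZ, Z)))))
  step 19: S(S(add(add(Z, mul(SZ, Z)), mul(add(Z, mul(SZ, SSZ)), mul(SSSZ, Z)))))
  step 20: S(S(add(mul(SZ, Z), mul(add(Z, mul(SZ, SSZ)), mul(SSSZ, Z)))))
  step 21: S(S(add(add(Z, mul(Z, Z)), mul(add(Z, mul(SZ, SSZ)), mul(SSSZ, Z)))))
  step 22: S(S(add(mul(Z, Z), mul(add(Z, mul(SZ, SSZ)), mul(SSSZ, Z)))))
  step 23: S(S(add(Z, mul(add(Z, mul(SZ, SSZ)), mul(SSSZ, Z)))))
  step 24: S(S(mul(add(Z, mul(SZ, SSZ)), mul(SSSZ, Z))))
  step 25: S(S(mul(mul(SZ, SSZ), mul(SSSZ, Z))))
  step 26: S(S(mul(add(SSZ, mul(Z, SSZ)), mul(SSSZ, Z))))
  step 27: S(S(mul(S(add(SZ, mul(Z, SSZ))), mul(SSSZ, Z))))
  step 28: S(S(add(mul(SSSZ, Z), mul(add(SZ, mul(Z, SSZ)), mul(SSSZ, Z)))))
  step 29: S(S(add(add(Z, mul(SSZ, Z)), mul(add(SZ, mul(Z, SSZ)), mul(SSSZ, Z)))))
  step 30: S(S(add(mul(SSZ, Z), mul(add(SZ, mul(Z, SSZ)), mul(SSSZ, Z)))))
  step 31: S(S(add(add(Z, mul(SZ, Z)), mul(add(SZ, mul(Z, SSZ)), mul(SSSZ, Z)))))
  step 32: S(S(add(mul(SZ, Z), mul(add(SZ, mul(Z, SSZ)), mul(SSSZ, Z)))))
  step 33: S(S(add(add(Z, mul(Z, Z)), mul(add(SZ, mul(Z, SSZ)), mul(SSSZ, Z)))))
  step 34: S(S(add(mul(Z, Z), mul(add(SZ, mul(Z, SSZ)), mul(SSSZ, Z)))))
  step 35: S(S(add(Z, mul(add(SZ, mul(Z, SSZ)), mul(SSSZ, Z)))))
  step 36: S(S(mul(add(SZ, mul(Z, SSZ)), mul(SSSZ, Z))))
  step 37: S(S(mul(S(add(Z, mul(Z, SSZ))), mul(SSSZ, Z))))
  step 38: S(S(add(mul(SSSZ, Z), mul(add(Z, mul(Z, SSZ)), mul(SSSZ, Z)))))
  step 39: S(S(add(add(Z, mul(SSZ, Z)), mul(add(Z, mul(Z, SSZ)), mul(SSSZ, Z)))))
  step 40: S(S(add(mul(SSZ, Z), mul(add(Z, mul(Z, SSZ)), mul(SSSZ, Z)))))
  step 41: S(S(add(add(Z, mul(SZ, Z)), mul(add(Z, mul(Z, SSZ)), mul(SSSZ, Z)))))
  step 42: S(S(add(mul(SZ, Z), mul(add(Z, mul(Z, SSZ)), mul(SSSZ, Z)))))
  step 43: S(S(add(add(Z, mul(Z, Z)), mul(add(Z, mul(Z, SSZ)), mul(SSSZ, Z)))))
  step 44: S(S(add(mul(Z, Z), mul(add(Z, mul(Z, SSZ)), mul(SSSZ, Z)))))
  step 45: S(S(add(Z, mul(add(Z, mul(Z, SSZ)), mul(SSSZ, Z)))))
  step 46: S(S(mul(add(Z, mul(Z, SSZ)), mul(SSSZ, Z))))
  step 47: S(S(mul(mul(Z, SSZ), mul(SSSZ, Z))))
  step 48: S(S(mul(Z, mul(SSSZ, Z))))
  step 49: SSZ

Answer: normal form = SSZ  (in 49 steps)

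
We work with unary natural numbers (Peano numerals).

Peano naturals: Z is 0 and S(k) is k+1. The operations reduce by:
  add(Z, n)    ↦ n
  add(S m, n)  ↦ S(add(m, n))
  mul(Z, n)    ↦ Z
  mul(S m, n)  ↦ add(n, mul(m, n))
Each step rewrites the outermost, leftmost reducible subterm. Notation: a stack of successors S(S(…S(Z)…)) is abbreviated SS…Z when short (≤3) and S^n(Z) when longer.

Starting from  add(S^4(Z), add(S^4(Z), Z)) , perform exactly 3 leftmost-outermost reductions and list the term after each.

Answer: after 3 steps: S(S(S(add(SZ, add(S^4(Z), Z)))))

Reduction:
  start: add(S^4(Z), add(S^4(Z), Z))
  step 1: S(add(SSSZ, add(S^4(Z), Z)))
  step 2: S(S(add(SSZ, add(S^4(Z), Z))))
  step 3: S(S(S(add(SZ, add(S^4(Z), Z)))))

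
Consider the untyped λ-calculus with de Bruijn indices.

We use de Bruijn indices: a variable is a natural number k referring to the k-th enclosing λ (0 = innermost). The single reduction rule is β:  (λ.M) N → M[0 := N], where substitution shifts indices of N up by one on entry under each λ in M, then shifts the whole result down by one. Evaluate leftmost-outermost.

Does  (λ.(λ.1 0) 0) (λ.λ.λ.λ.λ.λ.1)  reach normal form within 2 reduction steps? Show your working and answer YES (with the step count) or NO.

Answer: NO — after 2 steps the term is (λ.λ.λ.λ.λ.λ.1) (λ.λ.λ.λ.λ.λ.1), not yet normal

Reduction:
  start: (λ.(λ.1 0) 0) (λ.λ.λ.λ.λ.λ.1)
  →1  (λ.(λ.λ.λ.λ.λ.λ.1) 0) (λ.λ.λ.λ.λ.λ.1)
  →2  (λ.λ.λ.λ.λ.λ.1) (λ.λ.λ.λ.λ.λ.1)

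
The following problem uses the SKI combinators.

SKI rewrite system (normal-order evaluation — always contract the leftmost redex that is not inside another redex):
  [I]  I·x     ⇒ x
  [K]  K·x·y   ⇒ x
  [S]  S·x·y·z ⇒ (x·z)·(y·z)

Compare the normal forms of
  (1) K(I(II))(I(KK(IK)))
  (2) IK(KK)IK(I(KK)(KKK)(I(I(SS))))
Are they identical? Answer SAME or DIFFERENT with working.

Term A:
  start: K(I(II))(I(KK(IK)))
  step 1: I(II)
  step 2: II
  step 3: I

Term B:
  start: IK(KK)IK(I(KK)(KKK)(I(I(SS))))
  step 1: K(KK)IK(I(KK)(KKK)(I(I(SS))))
  step 2: KKK(I(KK)(KKK)(I(I(SS))))
  step 3: K(I(KK)(KKK)(I(I(SS))))
  step 4: K(KK(KKK)(I(I(SS))))
  step 5: K(K(I(I(SS))))
  step 6: K(K(I(SS)))
  step 7: K(K(SS))

Answer: DIFFERENT — A ⇓ I, B ⇓ K(K(SS))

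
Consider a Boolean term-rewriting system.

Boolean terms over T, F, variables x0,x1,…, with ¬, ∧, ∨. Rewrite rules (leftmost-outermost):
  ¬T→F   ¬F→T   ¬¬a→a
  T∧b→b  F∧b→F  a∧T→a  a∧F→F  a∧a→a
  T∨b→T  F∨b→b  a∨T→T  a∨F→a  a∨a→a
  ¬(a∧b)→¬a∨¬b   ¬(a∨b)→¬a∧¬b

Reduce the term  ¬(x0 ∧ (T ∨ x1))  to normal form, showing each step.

  start: ¬(x0 ∧ (T ∨ x1))
  →1  ¬x0 ∨ ¬(T ∨ x1)
  →2  ¬x0 ∨ (¬T ∧ ¬x1)
  →3  ¬x0 ∨ (F ∧ ¬x1)
  →4  ¬x0 ∨ F
  →5  ¬x0

Answer: normal form = ¬x0  (in 5 steps)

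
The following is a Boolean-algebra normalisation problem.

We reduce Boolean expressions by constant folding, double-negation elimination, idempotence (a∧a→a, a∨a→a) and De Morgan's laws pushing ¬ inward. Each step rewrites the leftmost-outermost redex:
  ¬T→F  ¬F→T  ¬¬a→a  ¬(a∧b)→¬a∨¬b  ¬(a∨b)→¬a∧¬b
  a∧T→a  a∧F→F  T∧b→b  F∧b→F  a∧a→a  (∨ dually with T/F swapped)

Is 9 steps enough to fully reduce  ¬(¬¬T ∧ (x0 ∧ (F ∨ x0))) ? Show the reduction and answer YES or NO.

  start: ¬(¬¬T ∧ (x0 ∧ (F ∨ x0)))
  [1] ¬¬¬T ∨ ¬(x0 ∧ (F ∨ x0))
  [2] ¬T ∨ ¬(x0 ∧ (F ∨ x0))
  [3] F ∨ ¬(x0 ∧ (F ∨ x0))
  [4] ¬(x0 ∧ (F ∨ x0))
  [5] ¬x0 ∨ ¬(F ∨ x0)
  [6] ¬x0 ∨ (¬F ∧ ¬x0)
  [7] ¬x0 ∨ (T ∧ ¬x0)
  [8] ¬x0 ∨ ¬x0
  [9] ¬x0

Answer: YES — reaches normal form ¬x0 in 9 ≤ 9 steps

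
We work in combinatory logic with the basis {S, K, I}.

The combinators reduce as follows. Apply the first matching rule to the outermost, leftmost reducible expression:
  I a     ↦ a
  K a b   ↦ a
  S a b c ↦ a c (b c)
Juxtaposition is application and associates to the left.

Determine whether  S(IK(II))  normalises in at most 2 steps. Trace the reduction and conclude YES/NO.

Answer: YES — reaches normal form S(KI) in 2 ≤ 2 steps

Derivation:
  start: S(IK(II))
  →1  S(K(II))
  →2  S(KI)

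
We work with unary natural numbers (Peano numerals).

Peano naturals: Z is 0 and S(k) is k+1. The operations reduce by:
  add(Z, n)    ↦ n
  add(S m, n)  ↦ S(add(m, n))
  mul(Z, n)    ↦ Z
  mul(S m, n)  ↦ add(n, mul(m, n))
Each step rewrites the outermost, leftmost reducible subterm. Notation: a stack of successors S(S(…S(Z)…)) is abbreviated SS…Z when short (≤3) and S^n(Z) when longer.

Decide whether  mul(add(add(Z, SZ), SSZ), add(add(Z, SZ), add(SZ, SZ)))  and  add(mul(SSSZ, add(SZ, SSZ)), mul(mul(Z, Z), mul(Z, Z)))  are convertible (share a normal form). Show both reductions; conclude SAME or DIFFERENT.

Answer: SAME — A ⇓ S^9(Z), B ⇓ S^9(Z)

Reduction:
Term A:
  start: mul(add(add(Z, SZ), SSZ), add(add(Z, SZ), add(SZ, SZ)))
  →1  mul(add(SZ, SSZ), add(add(Z, SZ), add(SZ, SZ)))
  →2  mul(S(add(Z, SSZ)), add(add(Z, SZ), add(SZ, SZ)))
  →3  add(add(add(Z, SZ), add(SZ, SZ)), mul(add(Z, SSZ), add(add(Z, SZ), add(SZ, SZ))))
  →4  add(add(SZ, add(SZ, SZ)), mul(add(Z, SSZ), add(add(Z, SZ), add(SZ, SZ))))
  →5  add(S(add(Z, add(SZ, SZ))), mul(add(Z, SSZ), add(add(Z, SZ), add(SZ, SZ))))
  →6  S(add(add(Z, add(SZ, SZ)), mul(add(Z, SSZ), add(add(Z, SZ), add(SZ, SZ)))))
  →7  S(add(add(SZ, SZ), mul(add(Z, SSZ), add(add(Z, SZ), add(SZ, SZ)))))
  →8  S(add(S(add(Z, SZ)), mul(add(Z, SSZ), add(add(Z, SZ), add(SZ, SZ)))))
  →9  S(S(add(add(Z, SZ), mul(add(Z, SSZ), add(add(Z, SZ), add(SZ, SZ))))))
  →10  S(S(add(SZ, mul(add(Z, SSZ), add(add(Z, SZ), add(SZ, SZ))))))
  →11  S(S(S(add(Z, mul(add(Z, SSZ), add(add(Z, SZ), add(SZ, SZ)))))))
  →12  S(S(S(mul(add(Z, SSZ), add(add(Z, SZ), add(SZ, SZ))))))
  →13  S(S(S(mul(SSZ, add(add(Z, SZ), add(SZ, SZ))))))
  →14  S(S(S(add(add(add(Z, SZ), add(SZ, SZ)), mul(SZ, add(add(Z, SZ), add(SZ, SZ)))))))
  →15  S(S(S(add(add(SZ, add(SZ, SZ)), mul(SZ, add(add(Z, SZ), add(SZ, SZ)))))))
  →16  S(S(S(add(S(add(Z, add(SZ, SZ))), mul(SZ, add(add(Z, SZ), add(SZ, SZ)))))))
  →17  S(S(S(S(add(add(Z, add(SZ, SZ)), mul(SZ, add(add(Z, SZ), add(SZ, SZ))))))))
  →18  S(S(S(S(add(add(SZ, SZ), mul(SZ, add(add(Z, SZ), add(SZ, SZ))))))))
  →19  S(S(S(S(add(S(add(Z, SZ)), mul(SZ, add(add(Z, SZ), add(SZ, SZ))))))))
  →20  S(S(S(S(S(add(add(Z, SZ), mul(SZ, add(add(Z, SZ), add(SZ, SZ)))))))))
  →21  S(S(S(S(S(add(SZ, mul(SZ, add(add(Z, SZ), add(SZ, SZ)))))))))
  →22  S(S(S(S(S(S(add(Z, mul(SZ, add(add(Z, SZ), add(SZ, SZ))))))))))
  →23  S(S(S(S(S(S(mul(SZ, add(add(Z, SZ), add(SZ, SZ)))))))))
  →24  S(S(S(S(S(S(add(add(add(Z, SZ), add(SZ, SZ)), mul(Z, add(add(Z, SZ), add(SZ, SZ))))))))))
  →25  S(S(S(S(S(S(add(add(SZ, add(SZ, SZ)), mul(Z, add(add(Z, SZ), add(SZ, SZ))))))))))
  →26  S(S(S(S(S(S(add(S(add(Z, add(SZ, SZ))), mul(Z, add(add(Z, SZ), add(SZ, SZ))))))))))
  →27  S(S(S(S(S(S(S(add(add(Z, add(SZ, SZ)), mul(Z, add(add(Z, SZ), add(SZ, SZ)))))))))))
  →28  S(S(S(S(S(S(S(add(add(SZ, SZ), mul(Z, add(add(Z, SZ), add(SZ, SZ)))))))))))
  →29  S(S(S(S(S(S(S(add(S(add(Z, SZ)), mul(Z, add(add(Z, SZ), add(SZ, SZ)))))))))))
  →30  S(S(S(S(S(S(S(S(add(add(Z, SZ), mul(Z, add(add(Z, SZ), add(SZ, SZ))))))))))))
  →31  S(S(S(S(S(S(S(S(add(SZ, mul(Z, add(add(Z, SZ), add(SZ, SZ))))))))))))
  →32  S(S(S(S(S(S(S(S(S(add(Z, mul(Z, add(add(Z, SZ), add(SZ, SZ)))))))))))))
  →33  S(S(S(S(S(S(S(S(S(mul(Z, add(add(Z, SZ), add(SZ, SZ))))))))))))
  →34  S^9(Z)

Term B:
  start: add(mul(SSSZ, add(SZ, SSZ)), mul(mul(Z, Z), mul(Z, Z)))
  →1  add(add(add(SZ, SSZ), mul(SSZ, add(SZ, SSZ))), mul(mul(Z, Z), mul(Z, Z)))
  →2  add(add(S(add(Z, SSZ)), mul(SSZ, add(SZ, SSZ))), mul(mul(Z, Z), mul(Z, Z)))
  →3  add(S(add(add(Z, SSZ), mul(SSZ, add(SZ, SSZ)))), mul(mul(Z, Z), mul(Z, Z)))
  →4  S(add(add(add(Z, SSZ), mul(SSZ, add(SZ, SSZ))), mul(mul(Z, Z), mul(Z, Z))))
  →5  S(add(add(SSZ, mul(SSZ, add(SZ, SSZ))), mul(mul(Z, Z), mul(Z, Z))))
  →6  S(add(S(add(SZ, mul(SSZ, add(SZ, SSZ)))), mul(mul(Z, Z), mul(Z, Z))))
  →7  S(S(add(add(SZ, mul(SSZ, add(SZ, SSZ))), mul(mul(Z, Z), mul(Z, Z)))))
  →8  S(S(add(S(add(Z, mul(SSZ, add(SZ, SSZ)))), mul(mul(Z, Z), mul(Z, Z)))))
  →9  S(S(S(add(add(Z, mul(SSZ, add(SZ, SSZ))), mul(mul(Z, Z), mul(Z, Z))))))
  →10  S(S(S(add(mul(SSZ, add(SZ, SSZ)), mul(mul(Z, Z), mul(Z, Z))))))
  →11  S(S(S(add(add(add(SZ, SSZ), mul(SZ, add(SZ, SSZ))), mul(mul(Z, Z), mul(Z, Z))))))
  →12  S(S(S(add(add(S(add(Z, SSZ)), mul(SZ, add(SZ, SSZ))), mul(mul(Z, Z), mul(Z, Z))))))
  →13  S(S(S(add(S(add(add(Z, SSZ), mul(SZ, add(SZ, SSZ)))), mul(mul(Z, Z), mul(Z, Z))))))
  →14  S(S(S(S(add(add(add(Z, SSZ), mul(SZ, add(SZ, SSZ))), mul(mul(Z, Z), mul(Z, Z)))))))
  →15  S(S(S(S(add(add(SSZ, mul(SZ, add(SZ, SSZ))), mul(mul(Z, Z), mul(Z, Z)))))))
  →16  S(S(S(S(add(S(add(SZ, mul(SZ, add(SZ, SSZ)))), mul(mul(Z, Z), mul(Z, Z)))))))
  →17  S(S(S(S(S(add(add(SZ, mul(SZ, add(SZ, SSZ))), mul(mul(Z, Z), mul(Z, Z))))))))
  →18  S(S(S(S(S(add(S(add(Z, mul(SZ, add(SZ, SSZ)))), mul(mul(Z, Z), mul(Z, Z))))))))
  →19  S(S(S(S(S(S(add(add(Z, mul(SZ, add(SZ, SSZ))), mul(mul(Z, Z), mul(Z, Z)))))))))
  →20  S(S(S(S(S(S(add(mul(SZ, add(SZ, SSZ)), mul(mul(Z, Z), mul(Z, Z)))))))))
  →21  S(S(S(S(S(S(add(add(add(SZ, SSZ), mul(Z, add(SZ, SSZ))), mul(mul(Z, Z), mul(Z, Z)))))))))
  →22  S(S(S(S(S(S(add(add(S(add(Z, SSZ)), mul(Z, add(SZ, SSZ))), mul(mul(Z, Z), mul(Z, Z)))))))))
  →23  S(S(S(S(S(S(add(S(add(add(Z, SSZ), mul(Z, add(SZ, SSZ)))), mul(mul(Z, Z), mul(Z, Z)))))))))
  →24  S(S(S(S(S(S(S(add(add(add(Z, SSZ), mul(Z, add(SZ, SSZ))), mul(mul(Z, Z), mul(Z, Z))))))))))
  →25  S(S(S(S(S(S(S(add(add(SSZ, mul(Z, add(SZ, SSZ))), mul(mul(Z, Z), mul(Z, Z))))))))))
  →26  S(S(S(S(S(S(S(add(S(add(SZ, mul(Z, add(SZ, SSZ)))), mul(mul(Z, Z), mul(Z, Z))))))))))
  →27  S(S(S(S(S(S(S(S(add(add(SZ, mul(Z, add(SZ, SSZ))), mul(mul(Z, Z), mul(Z, Z)))))))))))
  →28  S(S(S(S(S(S(S(S(add(S(add(Z, mul(Z, add(SZ, SSZ)))), mul(mul(Z, Z), mul(Z, Z)))))))))))
  →29  S(S(S(S(S(S(S(S(S(add(add(Z, mul(Z, add(SZ, SSZ))), mul(mul(Z, Z), mul(Z, Z))))))))))))
  →30  S(S(S(S(S(S(S(S(S(add(mul(Z, add(SZ, SSZ)), mul(mul(Z, Z), mul(Z, Z))))))))))))
  →31  S(S(S(S(S(S(S(S(S(add(Z, mul(mul(Z, Z), mul(Z, Z))))))))))))
  →32  S(S(S(S(S(S(S(S(S(mul(mul(Z, Z), mul(Z, Z)))))))))))
  →33  S(S(S(S(S(S(S(S(S(mul(Z, mul(Z, Z)))))))))))
  →34  S^9(Z)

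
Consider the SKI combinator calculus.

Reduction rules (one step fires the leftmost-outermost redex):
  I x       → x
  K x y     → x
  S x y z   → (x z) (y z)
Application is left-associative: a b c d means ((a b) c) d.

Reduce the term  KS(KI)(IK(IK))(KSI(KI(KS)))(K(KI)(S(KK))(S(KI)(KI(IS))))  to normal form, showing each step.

Answer: normal form = K(SII)  (in 9 steps)

Derivation:
  start: KS(KI)(IK(IK))(KSI(KI(KS)))(K(KI)(S(KK))(S(KI)(KI(IS))))
  step 1: S(IK(IK))(KSI(KI(KS)))(K(KI)(S(KK))(S(KI)(KI(IS))))
  step 2: IK(IK)(K(KI)(S(KK))(S(KI)(KI(IS))))(KSI(KI(KS))(K(KI)(S(KK))(S(KI)(KI(IS)))))
  step 3: K(IK)(K(KI)(S(KK))(S(KI)(KI(IS))))(KSI(KI(KS))(K(KI)(S(KK))(S(KI)(KI(IS)))))
  step 4: IK(KSI(KI(KS))(K(KI)(S(KK))(S(KI)(KI(IS)))))
  step 5: K(KSI(KI(KS))(K(KI)(S(KK))(S(KI)(KI(IS)))))
  step 6: K(S(KI(KS))(K(KI)(S(KK))(S(KI)(KI(IS)))))
  step 7: K(SI(K(KI)(S(KK))(S(KI)(KI(IS)))))
  step 8: K(SI(KI(S(KI)(KI(IS)))))
  step 9: K(SII)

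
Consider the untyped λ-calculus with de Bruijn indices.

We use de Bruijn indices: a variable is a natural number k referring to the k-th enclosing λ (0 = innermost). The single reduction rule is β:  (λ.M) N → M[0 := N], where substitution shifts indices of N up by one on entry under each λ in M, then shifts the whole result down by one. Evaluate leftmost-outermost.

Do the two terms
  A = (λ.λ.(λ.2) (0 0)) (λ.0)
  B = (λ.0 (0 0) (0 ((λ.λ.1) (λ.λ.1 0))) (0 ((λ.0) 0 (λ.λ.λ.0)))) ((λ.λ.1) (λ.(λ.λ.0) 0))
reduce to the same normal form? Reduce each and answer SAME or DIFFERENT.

Answer: SAME — A ⇓ λ.λ.0, B ⇓ λ.λ.0

Reduction:
Term A:
  start: (λ.λ.(λ.2) (0 0)) (λ.0)
  [1] λ.(λ.λ.0) (0 0)
  [2] λ.λ.0

Term B:
  start: (λ.0 (0 0) (0 ((λ.λ.1) (λ.λ.1 0))) (0 ((λ.0) 0 (λ.λ.λ.0)))) ((λ.λ.1) (λ.(λ.λ.0) 0))
  [1] (λ.λ.1) (λ.(λ.λ.0) 0) ((λ.λ.1) (λ.(λ.λ.0) 0) ((λ.λ.1) (λ.(λ.λ.0) 0))) ((λ.λ.1) (λ.(λ.λ.0) 0) ((λ.λ.1) (λ.λ.1 0))) ((λ.λ.1) (λ.(λ.λ.0) 0) ((λ.0) ((λ.λ.1) (λ.(λ.λ.0) 0)) (λ.λ.λ.0)))
  [2] (λ.λ.(λ.λ.0) 0) ((λ.λ.1) (λ.(λ.λ.0) 0) ((λ.λ.1) (λ.(λ.λ.0) 0))) ((λ.λ.1) (λ.(λ.λ.0) 0) ((λ.λ.1) (λ.λ.1 0))) ((λ.λ.1) (λ.(λ.λ.0) 0) ((λ.0) ((λ.λ.1) (λ.(λ.λ.0) 0)) (λ.λ.λ.0)))
  [3] (λ.(λ.λ.0) 0) ((λ.λ.1) (λ.(λ.λ.0) 0) ((λ.λ.1) (λ.λ.1 0))) ((λ.λ.1) (λ.(λ.λ.0) 0) ((λ.0) ((λ.λ.1) (λ.(λ.λ.0) 0)) (λ.λ.λ.0)))
  [4] (λ.λ.0) ((λ.λ.1) (λ.(λ.λ.0) 0) ((λ.λ.1) (λ.λ.1 0))) ((λ.λ.1) (λ.(λ.λ.0) 0) ((λ.0) ((λ.λ.1) (λ.(λ.λ.0) 0)) (λ.λ.λ.0)))
  [5] (λ.0) ((λ.λ.1) (λ.(λ.λ.0) 0) ((λ.0) ((λ.λ.1) (λ.(λ.λ.0) 0)) (λ.λ.λ.0)))
  [6] (λ.λ.1) (λ.(λ.λ.0) 0) ((λ.0) ((λ.λ.1) (λ.(λ.λ.0) 0)) (λ.λ.λ.0))
  [7] (λ.λ.(λ.λ.0) 0) ((λ.0) ((λ.λ.1) (λ.(λ.λ.0) 0)) (λ.λ.λ.0))
  [8] λ.(λ.λ.0) 0
  [9] λ.λ.0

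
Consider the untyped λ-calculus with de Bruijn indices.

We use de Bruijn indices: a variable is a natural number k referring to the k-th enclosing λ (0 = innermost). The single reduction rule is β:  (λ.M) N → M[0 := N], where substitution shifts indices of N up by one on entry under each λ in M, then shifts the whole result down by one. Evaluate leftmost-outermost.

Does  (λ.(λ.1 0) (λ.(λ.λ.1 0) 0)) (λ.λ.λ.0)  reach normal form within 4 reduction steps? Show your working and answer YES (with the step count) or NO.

  start: (λ.(λ.1 0) (λ.(λ.λ.1 0) 0)) (λ.λ.λ.0)
  →1  (λ.(λ.λ.λ.0) 0) (λ.(λ.λ.1 0) 0)
  →2  (λ.λ.λ.0) (λ.(λ.λ.1 0) 0)
  →3  λ.λ.0

Answer: YES — reaches normal form λ.λ.0 in 3 ≤ 4 steps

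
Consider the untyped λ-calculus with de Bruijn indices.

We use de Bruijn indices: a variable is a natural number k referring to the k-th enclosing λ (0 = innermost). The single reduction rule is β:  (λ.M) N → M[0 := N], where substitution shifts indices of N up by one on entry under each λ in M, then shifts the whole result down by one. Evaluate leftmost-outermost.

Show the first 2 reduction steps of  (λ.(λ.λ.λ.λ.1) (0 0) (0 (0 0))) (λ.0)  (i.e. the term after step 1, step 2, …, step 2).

  start: (λ.(λ.λ.λ.λ.1) (0 0) (0 (0 0))) (λ.0)
  →1  (λ.λ.λ.λ.1) ((λ.0) (λ.0)) ((λ.0) ((λ.0) (λ.0)))
  →2  (λ.λ.λ.1) ((λ.0) ((λ.0) (λ.0)))

Answer: after 2 steps: (λ.λ.λ.1) ((λ.0) ((λ.0) (λ.0)))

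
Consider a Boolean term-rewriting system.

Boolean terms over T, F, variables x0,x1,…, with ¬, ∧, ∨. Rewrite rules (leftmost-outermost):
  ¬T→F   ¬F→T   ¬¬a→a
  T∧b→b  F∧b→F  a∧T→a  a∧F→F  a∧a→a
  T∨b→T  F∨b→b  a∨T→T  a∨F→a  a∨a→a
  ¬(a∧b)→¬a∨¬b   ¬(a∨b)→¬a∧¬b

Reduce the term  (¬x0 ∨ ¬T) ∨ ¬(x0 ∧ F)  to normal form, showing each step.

Answer: normal form = T  (in 6 steps)

Derivation:
  start: (¬x0 ∨ ¬T) ∨ ¬(x0 ∧ F)
  →1  (¬x0 ∨ F) ∨ ¬(x0 ∧ F)
  →2  ¬x0 ∨ ¬(x0 ∧ F)
  →3  ¬x0 ∨ (¬x0 ∨ ¬F)
  →4  ¬x0 ∨ (¬x0 ∨ T)
  →5  ¬x0 ∨ T
  →6  T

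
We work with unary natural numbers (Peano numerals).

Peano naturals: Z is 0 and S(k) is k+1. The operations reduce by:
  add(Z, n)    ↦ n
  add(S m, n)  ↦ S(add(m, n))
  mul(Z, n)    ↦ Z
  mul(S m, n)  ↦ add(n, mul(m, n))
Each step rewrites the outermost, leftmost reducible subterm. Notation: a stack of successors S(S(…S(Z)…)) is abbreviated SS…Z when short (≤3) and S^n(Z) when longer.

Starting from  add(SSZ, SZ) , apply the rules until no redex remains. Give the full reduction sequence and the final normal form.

  start: add(SSZ, SZ)
  →1  S(add(SZ, SZ))
  →2  S(S(add(Z, SZ)))
  →3  SSSZ

Answer: normal form = SSSZ  (in 3 steps)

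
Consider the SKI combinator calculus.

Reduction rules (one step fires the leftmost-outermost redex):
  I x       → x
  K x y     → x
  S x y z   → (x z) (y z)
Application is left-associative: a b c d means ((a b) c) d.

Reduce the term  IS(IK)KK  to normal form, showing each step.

  start: IS(IK)KK
  [1] S(IK)KK
  [2] IKK(KK)
  [3] KK(KK)
  [4] K

Answer: normal form = K  (in 4 steps)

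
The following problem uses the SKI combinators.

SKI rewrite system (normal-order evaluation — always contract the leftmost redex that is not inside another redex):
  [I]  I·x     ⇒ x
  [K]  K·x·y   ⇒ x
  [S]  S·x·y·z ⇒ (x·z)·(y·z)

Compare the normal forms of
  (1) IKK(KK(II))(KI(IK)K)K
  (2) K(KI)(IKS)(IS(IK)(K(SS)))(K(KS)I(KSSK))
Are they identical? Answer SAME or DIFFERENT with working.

Term A:
  start: IKK(KK(II))(KI(IK)K)K
  →1  KK(KK(II))(KI(IK)K)K
  →2  K(KI(IK)K)K
  →3  KI(IK)K
  →4  IK
  →5  K

Term B:
  start: K(KI)(IKS)(IS(IK)(K(SS)))(K(KS)I(KSSK))
  →1  KI(IS(IK)(K(SS)))(K(KS)I(KSSK))
  →2  I(K(KS)I(KSSK))
  →3  K(KS)I(KSSK)
  →4  KS(KSSK)
  →5  S

Answer: DIFFERENT — A ⇓ K, B ⇓ S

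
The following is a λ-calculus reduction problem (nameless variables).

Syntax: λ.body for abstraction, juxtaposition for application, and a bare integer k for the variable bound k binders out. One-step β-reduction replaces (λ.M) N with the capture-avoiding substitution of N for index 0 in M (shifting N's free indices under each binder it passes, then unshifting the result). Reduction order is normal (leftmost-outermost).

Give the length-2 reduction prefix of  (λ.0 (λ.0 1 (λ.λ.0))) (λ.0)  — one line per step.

  start: (λ.0 (λ.0 1 (λ.λ.0))) (λ.0)
  →1  (λ.0) (λ.0 (λ.0) (λ.λ.0))
  →2  λ.0 (λ.0) (λ.λ.0)

Answer: after 2 steps: λ.0 (λ.0) (λ.λ.0)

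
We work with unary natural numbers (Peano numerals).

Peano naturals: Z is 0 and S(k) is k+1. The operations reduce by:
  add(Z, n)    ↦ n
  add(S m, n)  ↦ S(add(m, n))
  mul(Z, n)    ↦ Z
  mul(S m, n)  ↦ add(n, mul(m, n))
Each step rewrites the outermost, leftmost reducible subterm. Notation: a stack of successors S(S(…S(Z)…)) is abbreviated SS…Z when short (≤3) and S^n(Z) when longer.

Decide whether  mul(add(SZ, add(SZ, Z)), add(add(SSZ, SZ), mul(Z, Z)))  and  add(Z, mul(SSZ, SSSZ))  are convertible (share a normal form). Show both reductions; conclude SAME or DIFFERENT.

Answer: SAME — A ⇓ S^6(Z), B ⇓ S^6(Z)

Working:
Term A:
  start: mul(add(SZ, add(SZ, Z)), add(add(SSZ, SZ), mul(Z, Z)))
  [1] mul(S(add(Z, add(SZ, Z))), add(add(SSZ, SZ), mul(Z, Z)))
  [2] add(add(add(SSZ, SZ), mul(Z, Z)), mul(add(Z, add(SZ, Z)), add(add(SSZ, SZ), mul(Z, Z))))
  [3] add(add(S(add(SZ, SZ)), mul(Z, Z)), mul(add(Z, add(SZ, Z)), add(add(SSZ, SZ), mul(Z, Z))))
  [4] add(S(add(add(SZ, SZ), mul(Z, Z))), mul(add(Z, add(SZ, Z)), add(add(SSZ, SZ), mul(Z, Z))))
  [5] S(add(add(add(SZ, SZ), mul(Z, Z)), mul(add(Z, add(SZ, Z)), add(add(SSZ, SZ), mul(Z, Z)))))
  [6] S(add(add(S(add(Z, SZ)), mul(Z, Z)), mul(add(Z, add(SZ, Z)), add(add(SSZ, SZ), mul(Z, Z)))))
  [7] S(add(S(add(add(Z, SZ), mul(Z, Z))), mul(add(Z, add(SZ, Z)), add(add(SSZ, SZ), mul(Z, Z)))))
  [8] S(S(add(add(add(Z, SZ), mul(Z, Z)), mul(add(Z, add(SZ, Z)), add(add(SSZ, SZ), mul(Z, Z))))))
  [9] S(S(add(add(SZ, mul(Z, Z)), mul(add(Z, add(SZ, Z)), add(add(SSZ, SZ), mul(Z, Z))))))
  [10] S(S(add(S(add(Z, mul(Z, Z))), mul(add(Z, add(SZ, Z)), add(add(SSZ, SZ), mul(Z, Z))))))
  [11] S(S(S(add(add(Z, mul(Z, Z)), mul(add(Z, add(SZ, Z)), add(add(SSZ, SZ), mul(Z, Z)))))))
  [12] S(S(S(add(mul(Z, Z), mul(add(Z, add(SZ, Z)), add(add(SSZ, SZ), mul(Z, Z)))))))
  [13] S(S(S(add(Z, mul(add(Z, add(SZ, Z)), add(add(SSZ, SZ), mul(Z, Z)))))))
  [14] S(S(S(mul(add(Z, add(SZ, Z)), add(add(SSZ, SZ), mul(Z, Z))))))
  [15] S(S(S(mul(add(SZ, Z), add(add(SSZ, SZ), mul(Z, Z))))))
  [16] S(S(S(mul(S(add(Z, Z)), add(add(SSZ, SZ), mul(Z, Z))))))
  [17] S(S(S(add(add(add(SSZ, SZ), mul(Z, Z)), mul(add(Z, Z), add(add(SSZ, SZ), mul(Z, Z)))))))
  [18] S(S(S(add(add(S(add(SZ, SZ)), mul(Z, Z)), mul(add(Z, Z), add(add(SSZ, SZ), mul(Z, Z)))))))
  [19] S(S(S(add(S(add(add(SZ, SZ), mul(Z, Z))), mul(add(Z, Z), add(add(SSZ, SZ), mul(Z, Z)))))))
  [20] S(S(S(S(add(add(add(SZ, SZ), mul(Z, Z)), mul(add(Z, Z), add(add(SSZ, SZ), mul(Z, Z))))))))
  [21] S(S(S(S(add(add(S(add(Z, SZ)), mul(Z, Z)), mul(add(Z, Z), add(add(SSZ, SZ), mul(Z, Z))))))))
  [22] S(S(S(S(add(S(add(add(Z, SZ), mul(Z, Z))), mul(add(Z, Z), add(add(SSZ, SZ), mul(Z, Z))))))))
  [23] S(S(S(S(S(add(add(add(Z, SZ), mul(Z, Z)), mul(add(Z, Z), add(add(SSZ, SZ), mul(Z, Z)))))))))
  [24] S(S(S(S(S(add(add(SZ, mul(Z, Z)), mul(add(Z, Z), add(add(SSZ, SZ), mul(Z, Z)))))))))
  [25] S(S(S(S(S(add(S(add(Z, mul(Z, Z))), mul(add(Z, Z), add(add(SSZ, SZ), mul(Z, Z)))))))))
  [26] S(S(S(S(S(S(add(add(Z, mul(Z, Z)), mul(add(Z, Z), add(add(SSZ, SZ), mul(Z, Z))))))))))
  [27] S(S(S(S(S(S(add(mul(Z, Z), mul(add(Z, Z), add(add(SSZ, SZ), mul(Z, Z))))))))))
  [28] S(S(S(S(S(S(add(Z, mul(add(Z, Z), add(add(SSZ, SZ), mul(Z, Z))))))))))
  [29] S(S(S(S(S(S(mul(add(Z, Z), add(add(SSZ, SZ), mul(Z, Z)))))))))
  [30] S(S(S(S(S(S(mul(Z, add(add(SSZ, SZ), mul(Z, Z)))))))))
  [31] S^6(Z)

Term B:
  start: add(Z, mul(SSZ, SSSZ))
  [1] mul(SSZ, SSSZ)
  [2] add(SSSZ, mul(SZ, SSSZ))
  [3] S(add(SSZ, mul(SZ, SSSZ)))
  [4] S(S(add(SZ, mul(SZ, SSSZ))))
  [5] S(S(S(add(Z, mul(SZ, SSSZ)))))
  [6] S(S(S(mul(SZ, SSSZ))))
  [7] S(S(S(add(SSSZ, mul(Z, SSSZ)))))
  [8] S(S(S(S(add(SSZ, mul(Z, SSSZ))))))
  [9] S(S(S(S(S(add(SZ, mul(Z, SSSZ)))))))
  [10] S(S(S(S(S(S(add(Z, mul(Z, SSSZ))))))))
  [11] S(S(S(S(S(S(mul(Z, SSSZ)))))))
  [12] S^6(Z)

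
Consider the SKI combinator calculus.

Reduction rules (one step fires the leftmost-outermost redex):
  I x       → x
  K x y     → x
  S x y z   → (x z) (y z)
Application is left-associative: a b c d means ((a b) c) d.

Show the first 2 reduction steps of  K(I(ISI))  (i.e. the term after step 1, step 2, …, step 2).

  start: K(I(ISI))
  step 1: K(ISI)
  step 2: K(SI)

Answer: after 2 steps: K(SI)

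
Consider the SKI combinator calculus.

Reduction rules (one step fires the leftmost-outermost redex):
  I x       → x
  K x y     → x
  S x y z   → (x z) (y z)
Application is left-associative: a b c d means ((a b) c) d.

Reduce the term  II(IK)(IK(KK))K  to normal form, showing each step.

  start: II(IK)(IK(KK))K
  step 1: I(IK)(IK(KK))K
  step 2: IK(IK(KK))K
  step 3: K(IK(KK))K
  step 4: IK(KK)
  step 5: K(KK)

Answer: normal form = K(KK)  (in 5 steps)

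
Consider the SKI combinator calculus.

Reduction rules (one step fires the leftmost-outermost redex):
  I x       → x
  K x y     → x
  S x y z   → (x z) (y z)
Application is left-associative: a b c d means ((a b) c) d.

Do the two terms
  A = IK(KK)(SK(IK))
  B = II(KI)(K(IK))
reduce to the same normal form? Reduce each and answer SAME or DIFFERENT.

Answer: DIFFERENT — A ⇓ KK, B ⇓ I

Working:
Term A:
  start: IK(KK)(SK(IK))
  step 1: K(KK)(SK(IK))
  step 2: KK

Term B:
  start: II(KI)(K(IK))
  step 1: I(KI)(K(IK))
  step 2: KI(K(IK))
  step 3: I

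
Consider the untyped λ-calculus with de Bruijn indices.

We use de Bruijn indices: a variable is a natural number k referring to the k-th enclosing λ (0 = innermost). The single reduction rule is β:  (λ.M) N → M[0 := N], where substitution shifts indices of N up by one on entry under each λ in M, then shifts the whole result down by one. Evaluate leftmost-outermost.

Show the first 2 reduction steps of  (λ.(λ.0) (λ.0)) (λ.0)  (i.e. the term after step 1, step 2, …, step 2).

  start: (λ.(λ.0) (λ.0)) (λ.0)
  →1  (λ.0) (λ.0)
  →2  λ.0

Answer: after 2 steps: λ.0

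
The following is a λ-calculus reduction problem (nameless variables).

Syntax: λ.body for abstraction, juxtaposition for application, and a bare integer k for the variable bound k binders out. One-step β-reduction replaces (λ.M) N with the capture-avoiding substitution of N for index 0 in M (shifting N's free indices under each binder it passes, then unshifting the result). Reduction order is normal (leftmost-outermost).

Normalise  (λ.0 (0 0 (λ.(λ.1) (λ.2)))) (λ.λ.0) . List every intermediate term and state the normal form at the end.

  start: (λ.0 (0 0 (λ.(λ.1) (λ.2)))) (λ.λ.0)
  [1] (λ.λ.0) ((λ.λ.0) (λ.λ.0) (λ.(λ.1) (λ.λ.λ.0)))
  [2] λ.0

Answer: normal form = λ.0  (in 2 steps)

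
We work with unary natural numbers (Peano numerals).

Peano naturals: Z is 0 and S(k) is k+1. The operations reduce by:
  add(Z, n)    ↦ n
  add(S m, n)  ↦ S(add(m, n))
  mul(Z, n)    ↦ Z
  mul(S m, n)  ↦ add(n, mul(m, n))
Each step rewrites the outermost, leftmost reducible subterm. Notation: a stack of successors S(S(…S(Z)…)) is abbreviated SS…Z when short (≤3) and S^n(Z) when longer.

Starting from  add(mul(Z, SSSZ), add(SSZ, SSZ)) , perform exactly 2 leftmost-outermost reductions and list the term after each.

Answer: after 2 steps: add(SSZ, SSZ)

Working:
  start: add(mul(Z, SSSZ), add(SSZ, SSZ))
  →1  add(Z, add(SSZ, SSZ))
  →2  add(SSZ, SSZ)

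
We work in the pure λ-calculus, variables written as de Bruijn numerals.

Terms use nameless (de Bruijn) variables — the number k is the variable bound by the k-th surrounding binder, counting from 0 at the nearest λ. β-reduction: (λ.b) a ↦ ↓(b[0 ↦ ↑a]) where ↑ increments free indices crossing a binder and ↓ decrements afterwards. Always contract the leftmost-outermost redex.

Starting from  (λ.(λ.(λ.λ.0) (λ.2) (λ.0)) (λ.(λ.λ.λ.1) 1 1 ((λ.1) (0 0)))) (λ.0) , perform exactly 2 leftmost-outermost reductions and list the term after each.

Answer: after 2 steps: (λ.λ.0) (λ.λ.0) (λ.0)

Derivation:
  start: (λ.(λ.(λ.λ.0) (λ.2) (λ.0)) (λ.(λ.λ.λ.1) 1 1 ((λ.1) (0 0)))) (λ.0)
  →1  (λ.(λ.λ.0) (λ.λ.0) (λ.0)) (λ.(λ.λ.λ.1) (λ.0) (λ.0) ((λ.1) (0 0)))
  →2  (λ.λ.0) (λ.λ.0) (λ.0)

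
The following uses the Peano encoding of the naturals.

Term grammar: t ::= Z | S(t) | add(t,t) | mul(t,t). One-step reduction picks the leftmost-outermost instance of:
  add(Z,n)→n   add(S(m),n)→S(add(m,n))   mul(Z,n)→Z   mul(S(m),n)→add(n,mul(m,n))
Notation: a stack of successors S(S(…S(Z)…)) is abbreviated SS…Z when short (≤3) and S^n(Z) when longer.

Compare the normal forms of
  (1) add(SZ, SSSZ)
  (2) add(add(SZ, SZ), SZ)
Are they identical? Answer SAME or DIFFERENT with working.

Answer: DIFFERENT — A ⇓ S^4(Z), B ⇓ SSSZ

Working:
Term A:
  start: add(SZ, SSSZ)
  →1  S(add(Z, SSSZ))
  →2  S^4(Z)

Term B:
  start: add(add(SZ, SZ), SZ)
  →1  add(S(add(Z, SZ)), SZ)
  →2  S(add(add(Z, SZ), SZ))
  →3  S(add(SZ, SZ))
  →4  S(S(add(Z, SZ)))
  →5  SSSZ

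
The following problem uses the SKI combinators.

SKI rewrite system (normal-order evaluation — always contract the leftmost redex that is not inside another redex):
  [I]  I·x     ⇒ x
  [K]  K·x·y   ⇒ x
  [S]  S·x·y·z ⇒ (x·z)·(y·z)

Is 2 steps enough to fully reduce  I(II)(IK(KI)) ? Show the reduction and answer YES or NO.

  start: I(II)(IK(KI))
  step 1: II(IK(KI))
  step 2: I(IK(KI))

Answer: NO — after 2 steps the term is I(IK(KI)), not yet normal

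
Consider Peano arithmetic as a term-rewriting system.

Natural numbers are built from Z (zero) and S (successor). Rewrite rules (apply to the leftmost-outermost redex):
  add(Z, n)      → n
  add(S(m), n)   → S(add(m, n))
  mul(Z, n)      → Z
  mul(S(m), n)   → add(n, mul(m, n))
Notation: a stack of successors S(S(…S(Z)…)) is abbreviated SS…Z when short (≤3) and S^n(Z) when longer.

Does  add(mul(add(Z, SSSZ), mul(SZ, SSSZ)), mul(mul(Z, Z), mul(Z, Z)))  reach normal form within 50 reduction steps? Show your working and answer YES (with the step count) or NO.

  start: add(mul(add(Z, SSSZ), mul(SZ, SSSZ)), mul(mul(Z, Z), mul(Z, Z)))
  →1  add(mul(SSSZ, mul(SZ, SSSZ)), mul(mul(Z, Z), mul(Z, Z)))
  →2  add(add(mul(SZ, SSSZ), mul(SSZ, mul(SZ, SSSZ))), mul(mul(Z, Z), mul(Z, Z)))
  →3  add(add(add(SSSZ, mul(Z, SSSZ)), mul(SSZ, mul(SZ, SSSZ))), mul(mul(Z, Z), mul(Z, Z)))
  →4  add(add(S(add(SSZ, mul(Z, SSSZ))), mul(SSZ, mul(SZ, SSSZ))), mul(mul(Z, Z), mul(Z, Z)))
  →5  add(S(add(add(SSZ, mul(Z, SSSZ)), mul(SSZ, mul(SZ, SSSZ)))), mul(mul(Z, Z), mul(Z, Z)))
  →6  S(add(add(add(SSZ, mul(Z, SSSZ)), mul(SSZ, mul(SZ, SSSZ))), mul(mul(Z, Z), mul(Z, Z))))
  →7  S(add(add(S(add(SZ, mul(Z, SSSZ))), mul(SSZ, mul(SZ, SSSZ))), mul(mul(Z, Z), mul(Z, Z))))
  →8  S(add(S(add(add(SZ, mul(Z, SSSZ)), mul(SSZ, mul(SZ, SSSZ)))), mul(mul(Z, Z), mul(Z, Z))))
  →9  S(S(add(add(add(SZ, mul(Z, SSSZ)), mul(SSZ, mul(SZ, SSSZ))), mul(mul(Z, Z), mul(Z, Z)))))
  →10  S(S(add(add(S(add(Z, mul(Z, SSSZ))), mul(SSZ, mul(SZ, SSSZ))), mul(mul(Z, Z), mul(Z, Z)))))
  →11  S(S(add(S(add(add(Z, mul(Z, SSSZ)), mul(SSZ, mul(SZ, SSSZ)))), mul(mul(Z, Z), mul(Z, Z)))))
  →12  S(S(S(add(add(add(Z, mul(Z, SSSZ)), mul(SSZ, mul(SZ, SSSZ))), mul(mul(Z, Z), mul(Z, Z))))))
  →13  S(S(S(add(add(mul(Z, SSSZ), mul(SSZ, mul(SZ, SSSZ))), mul(mul(Z, Z), mul(Z, Z))))))
  →14  S(S(S(add(add(Z, mul(SSZ, mul(SZ, SSSZ))), mul(mul(Z, Z), mul(Z, Z))))))
  →15  S(S(S(add(mul(SSZ, mul(SZ, SSSZ)), mul(mul(Z, Z), mul(Z, Z))))))
  →16  S(S(S(add(add(mul(SZ, SSSZ), mul(SZ, mul(SZ, SSSZ))), mul(mul(Z, Z), mul(Z, Z))))))
  →17  S(S(S(add(add(add(SSSZ, mul(Z, SSSZ)), mul(SZ, mul(SZ, SSSZ))), mul(mul(Z, Z), mul(Z, Z))))))
  →18  S(S(S(add(add(S(add(SSZ, mul(Z, SSSZ))), mul(SZ, mul(SZ, SSSZ))), mul(mul(Z, Z), mul(Z, Z))))))
  →19  S(S(S(add(S(add(add(SSZ, mul(Z, SSSZ)), mul(SZ, mul(SZ, SSSZ)))), mul(mul(Z, Z), mul(Z, Z))))))
  →20  S(S(S(S(add(add(add(SSZ, mul(Z, SSSZ)), mul(SZ, mul(SZ, SSSZ))), mul(mul(Z, Z), mul(Z, Z)))))))
  →21  S(S(S(S(add(add(S(add(SZ, mul(Z, SSSZ))), mul(SZ, mul(SZ, SSSZ))), mul(mul(Z, Z), mul(Z, Z)))))))
  →22  S(S(S(S(add(S(add(add(SZ, mul(Z, SSSZ)), mul(SZ, mul(SZ, SSSZ)))), mul(mul(Z, Z), mul(Z, Z)))))))
  →23  S(S(S(S(S(add(add(add(SZ, mul(Z, SSSZ)), mul(SZ, mul(SZ, SSSZ))), mul(mul(Z, Z), mul(Z, Z))))))))
  →24  S(S(S(S(S(add(add(S(add(Z, mul(Z, SSSZ))), mul(SZ, mul(SZ, SSSZ))), mul(mul(Z, Z), mul(Z, Z))))))))
  →25  S(S(S(S(S(add(S(add(add(Z, mul(Z, SSSZ)), mul(SZ, mul(SZ, SSSZ)))), mul(mul(Z, Z), mul(Z, Z))))))))
  →26  S(S(S(S(S(S(add(add(add(Z, mul(Z, SSSZ)), mul(SZ, mul(SZ, SSSZ))), mul(mul(Z, Z), mul(Z, Z)))))))))
  →27  S(S(S(S(S(S(add(add(mul(Z, SSSZ), mul(SZ, mul(SZ, SSSZ))), mul(mul(Z, Z), mul(Z, Z)))))))))
  →28  S(S(S(S(S(S(add(add(Z, mul(SZ, mul(SZ, SSSZ))), mul(mul(Z, Z), mul(Z, Z)))))))))
  →29  S(S(S(S(S(S(add(mul(SZ, mul(SZ, SSSZ)), mul(mul(Z, Z), mul(Z, Z)))))))))
  →30  S(S(S(S(S(S(add(add(mul(SZ, SSSZ), mul(Z, mul(SZ, SSSZ))), mul(mul(Z, Z), mul(Z, Z)))))))))
  →31  S(S(S(S(S(S(add(add(add(SSSZ, mul(Z, SSSZ)), mul(Z, mul(SZ, SSSZ))), mul(mul(Z, Z), mul(Z, Z)))))))))
  →32  S(S(S(S(S(S(add(add(S(add(SSZ, mul(Z, SSSZ))), mul(Z, mul(SZ, SSSZ))), mul(mul(Z, Z), mul(Z, Z)))))))))
  →33  S(S(S(S(S(S(add(S(add(add(SSZ, mul(Z, SSSZ)), mul(Z, mul(SZ, SSSZ)))), mul(mul(Z, Z), mul(Z, Z)))))))))
  →34  S(S(S(S(S(S(S(add(add(add(SSZ, mul(Z, SSSZ)), mul(Z, mul(SZ, SSSZ))), mul(mul(Z, Z), mul(Z, Z))))))))))
  →35  S(S(S(S(S(S(S(add(add(S(add(SZ, mul(Z, SSSZ))), mul(Z, mul(SZ, SSSZ))), mul(mul(Z, Z), mul(Z, Z))))))))))
  →36  S(S(S(S(S(S(S(add(S(add(add(SZ, mul(Z, SSSZ)), mul(Z, mul(SZ, SSSZ)))), mul(mul(Z, Z), mul(Z, Z))))))))))
  →37  S(S(S(S(S(S(S(S(add(add(add(SZ, mul(Z, SSSZ)), mul(Z, mul(SZ, SSSZ))), mul(mul(Z, Z), mul(Z, Z)))))))))))
  →38  S(S(S(S(S(S(S(S(add(add(S(add(Z, mul(Z, SSSZ))), mul(Z, mul(SZ, SSSZ))), mul(mul(Z, Z), mul(Z, Z)))))))))))
  →39  S(S(S(S(S(S(S(S(add(S(add(add(Z, mul(Z, SSSZ)), mul(Z, mul(SZ, SSSZ)))), mul(mul(Z, Z), mul(Z, Z)))))))))))
  →40  S(S(S(S(S(S(S(S(S(add(add(add(Z, mul(Z, SSSZ)), mul(Z, mul(SZ, SSSZ))), mul(mul(Z, Z), mul(Z, Z))))))))))))
  →41  S(S(S(S(S(S(S(S(S(add(add(mul(Z, SSSZ), mul(Z, mul(SZ, SSSZ))), mul(mul(Z, Z), mul(Z, Z))))))))))))
  →42  S(S(S(S(S(S(S(S(S(add(add(Z, mul(Z, mul(SZ, SSSZ))), mul(mul(Z, Z), mul(Z, Z))))))))))))
  →43  S(S(S(S(S(S(S(S(S(add(mul(Z, mul(SZ, SSSZ)), mul(mul(Z, Z), mul(Z, Z))))))))))))
  →44  S(S(S(S(S(S(S(S(S(add(Z, mul(mul(Z, Z), mul(Z, Z))))))))))))
  →45  S(S(S(S(S(S(S(S(S(mul(mul(Z, Z), mul(Z, Z)))))))))))
  →46  S(S(S(S(S(S(S(S(S(mul(Z, mul(Z, Z)))))))))))
  →47  S^9(Z)

Answer: YES — reaches normal form S^9(Z) in 47 ≤ 50 steps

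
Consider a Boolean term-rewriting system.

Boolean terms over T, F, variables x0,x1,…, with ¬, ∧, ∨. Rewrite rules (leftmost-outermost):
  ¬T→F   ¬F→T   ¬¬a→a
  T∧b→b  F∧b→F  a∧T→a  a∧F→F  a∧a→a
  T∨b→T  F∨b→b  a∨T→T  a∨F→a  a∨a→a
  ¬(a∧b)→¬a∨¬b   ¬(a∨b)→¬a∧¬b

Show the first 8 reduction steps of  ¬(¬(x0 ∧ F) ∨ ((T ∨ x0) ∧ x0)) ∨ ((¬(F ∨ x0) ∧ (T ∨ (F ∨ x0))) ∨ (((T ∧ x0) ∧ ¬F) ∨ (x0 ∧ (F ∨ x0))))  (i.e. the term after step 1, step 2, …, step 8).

  start: ¬(¬(x0 ∧ F) ∨ ((T ∨ x0) ∧ x0)) ∨ ((¬(F ∨ x0) ∧ (T ∨ (F ∨ x0))) ∨ (((T ∧ x0) ∧ ¬F) ∨ (x0 ∧ (F ∨ x0))))
  [1] (¬¬(x0 ∧ F) ∧ ¬((T ∨ x0) ∧ x0)) ∨ ((¬(F ∨ x0) ∧ (T ∨ (F ∨ x0))) ∨ (((T ∧ x0) ∧ ¬F) ∨ (x0 ∧ (F ∨ x0))))
  [2] ((x0 ∧ F) ∧ ¬((T ∨ x0) ∧ x0)) ∨ ((¬(F ∨ x0) ∧ (T ∨ (F ∨ x0))) ∨ (((T ∧ x0) ∧ ¬F) ∨ (x0 ∧ (F ∨ x0))))
  [3] (F ∧ ¬((T ∨ x0) ∧ x0)) ∨ ((¬(F ∨ x0) ∧ (T ∨ (F ∨ x0))) ∨ (((T ∧ x0) ∧ ¬F) ∨ (x0 ∧ (F ∨ x0))))
  [4] F ∨ ((¬(F ∨ x0) ∧ (T ∨ (F ∨ x0))) ∨ (((T ∧ x0) ∧ ¬F) ∨ (x0 ∧ (F ∨ x0))))
  [5] (¬(F ∨ x0) ∧ (T ∨ (F ∨ x0))) ∨ (((T ∧ x0) ∧ ¬F) ∨ (x0 ∧ (F ∨ x0)))
  [6] ((¬F ∧ ¬x0) ∧ (T ∨ (F ∨ x0))) ∨ (((T ∧ x0) ∧ ¬F) ∨ (x0 ∧ (F ∨ x0)))
  [7] ((T ∧ ¬x0) ∧ (T ∨ (F ∨ x0))) ∨ (((T ∧ x0) ∧ ¬F) ∨ (x0 ∧ (F ∨ x0)))
  [8] (¬x0 ∧ (T ∨ (F ∨ x0))) ∨ (((T ∧ x0) ∧ ¬F) ∨ (x0 ∧ (F ∨ x0)))

Answer: after 8 steps: (¬x0 ∧ (T ∨ (F ∨ x0))) ∨ (((T ∧ x0) ∧ ¬F) ∨ (x0 ∧ (F ∨ x0)))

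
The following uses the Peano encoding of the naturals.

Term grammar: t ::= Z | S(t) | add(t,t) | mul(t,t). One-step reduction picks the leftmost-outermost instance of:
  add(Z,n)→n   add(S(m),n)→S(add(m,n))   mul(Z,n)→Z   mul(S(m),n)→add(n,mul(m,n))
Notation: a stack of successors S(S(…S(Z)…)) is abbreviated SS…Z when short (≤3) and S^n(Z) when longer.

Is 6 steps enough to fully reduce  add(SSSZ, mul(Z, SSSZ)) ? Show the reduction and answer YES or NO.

Answer: YES — reaches normal form SSSZ in 5 ≤ 6 steps

Working:
  start: add(SSSZ, mul(Z, SSSZ))
  →1  S(add(SSZ, mul(Z, SSSZ)))
  →2  S(S(add(SZ, mul(Z, SSSZ))))
  →3  S(S(S(add(Z, mul(Z, SSSZ)))))
  →4  S(S(S(mul(Z, SSSZ))))
  →5  SSSZ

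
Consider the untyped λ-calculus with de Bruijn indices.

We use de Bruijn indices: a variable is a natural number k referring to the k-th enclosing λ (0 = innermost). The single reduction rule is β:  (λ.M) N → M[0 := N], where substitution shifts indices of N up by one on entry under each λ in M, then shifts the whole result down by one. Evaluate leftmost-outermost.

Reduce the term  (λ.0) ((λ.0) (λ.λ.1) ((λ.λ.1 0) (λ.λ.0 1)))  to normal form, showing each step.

Answer: normal form = λ.λ.λ.0 1  (in 5 steps)

Working:
  start: (λ.0) ((λ.0) (λ.λ.1) ((λ.λ.1 0) (λ.λ.0 1)))
  step 1: (λ.0) (λ.λ.1) ((λ.λ.1 0) (λ.λ.0 1))
  step 2: (λ.λ.1) ((λ.λ.1 0) (λ.λ.0 1))
  step 3: λ.(λ.λ.1 0) (λ.λ.0 1)
  step 4: λ.λ.(λ.λ.0 1) 0
  step 5: λ.λ.λ.0 1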